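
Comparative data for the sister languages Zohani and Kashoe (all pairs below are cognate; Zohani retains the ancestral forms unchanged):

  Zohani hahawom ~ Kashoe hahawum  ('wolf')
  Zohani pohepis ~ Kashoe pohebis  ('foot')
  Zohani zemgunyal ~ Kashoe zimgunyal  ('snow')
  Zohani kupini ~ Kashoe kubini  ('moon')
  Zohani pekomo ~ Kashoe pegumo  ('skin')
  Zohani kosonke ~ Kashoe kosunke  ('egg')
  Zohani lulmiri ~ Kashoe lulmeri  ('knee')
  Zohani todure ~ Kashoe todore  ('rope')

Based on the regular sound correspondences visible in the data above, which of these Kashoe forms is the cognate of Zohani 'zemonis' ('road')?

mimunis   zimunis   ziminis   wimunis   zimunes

zimunis

zemgunyal ~ zimgunyal — Zohani e corresponds to Kashoe i after a consonant, before a nasal.
kosonke ~ kosunke — Zohani o corresponds to Kashoe u after a consonant, before a nasal.
Applying these to Zohani 'zemonis':
  zemonis → zimonis   (e→i after a consonant, before a nasal)
  zimonis → zimunis   (o→u after a consonant, before a nasal)
So the Kashoe cognate is 'zimunis'.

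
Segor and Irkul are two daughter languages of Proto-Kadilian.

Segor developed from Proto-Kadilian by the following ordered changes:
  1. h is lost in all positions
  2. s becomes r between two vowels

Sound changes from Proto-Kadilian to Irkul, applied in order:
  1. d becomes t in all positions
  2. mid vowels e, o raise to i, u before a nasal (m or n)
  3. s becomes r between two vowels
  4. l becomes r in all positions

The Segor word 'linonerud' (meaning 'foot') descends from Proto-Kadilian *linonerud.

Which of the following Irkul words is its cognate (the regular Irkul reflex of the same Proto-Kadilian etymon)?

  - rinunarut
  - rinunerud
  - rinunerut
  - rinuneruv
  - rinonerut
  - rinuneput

rinunerut

Irkul: *linonerud > linonerut > linunerut > rinunerut  (by unconditioned shift, pre-nasal raising, unconditioned shift)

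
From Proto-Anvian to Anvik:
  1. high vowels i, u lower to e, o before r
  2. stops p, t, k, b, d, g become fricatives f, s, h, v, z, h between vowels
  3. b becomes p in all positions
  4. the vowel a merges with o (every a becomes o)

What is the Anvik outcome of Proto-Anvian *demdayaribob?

Anvik: start from *demdayaribob.
  rule 1: no change — demdayaribob
  rule 2 (intervocalic lenition): demdayaribob → demdayarivob
  rule 3 (unconditioned shift): demdayarivob → demdayarivop
  rule 4 (vowel merger): demdayarivop → demdoyorivop
  ⇒ Anvik demdoyorivop

demdoyorivop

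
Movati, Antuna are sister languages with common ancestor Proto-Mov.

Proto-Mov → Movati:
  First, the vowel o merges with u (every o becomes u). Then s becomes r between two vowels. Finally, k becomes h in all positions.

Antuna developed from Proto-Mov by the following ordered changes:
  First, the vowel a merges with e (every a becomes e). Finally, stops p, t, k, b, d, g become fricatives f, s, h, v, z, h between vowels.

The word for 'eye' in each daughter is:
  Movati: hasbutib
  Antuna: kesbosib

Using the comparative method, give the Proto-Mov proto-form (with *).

Position 2: Movati has a, Antuna has e. Movati preserves a here (none of its changes turn any other segment into a), so the proto-segment is *a.
Position 5: Movati has u, Antuna has o. Antuna preserves o here (none of its changes turn any other segment into o), so the proto-segment is *o.
Verify the candidate proto-form against each daughter:
Movati: *kasbotib > kasbutib > hasbutib  (by vowel merger, unconditioned shift)
Antuna: *kasbotib > kesbotib > kesbosib  (by vowel merger, intervocalic lenition)
*kasbotib is the unique common source.

*kasbotib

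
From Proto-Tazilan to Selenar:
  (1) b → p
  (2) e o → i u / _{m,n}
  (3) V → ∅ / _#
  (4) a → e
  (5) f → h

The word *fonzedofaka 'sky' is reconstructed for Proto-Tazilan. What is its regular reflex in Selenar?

hunzedohek

Selenar: start from *fonzedofaka.
  rule 1: no change — fonzedofaka
  rule 2 (pre-nasal raising): fonzedofaka → funzedofaka
  rule 3 (apocope): funzedofaka → funzedofak
  rule 4 (vowel merger): funzedofak → funzedofek
  rule 5 (unconditioned shift): funzedofek → hunzedohek
  ⇒ Selenar hunzedohek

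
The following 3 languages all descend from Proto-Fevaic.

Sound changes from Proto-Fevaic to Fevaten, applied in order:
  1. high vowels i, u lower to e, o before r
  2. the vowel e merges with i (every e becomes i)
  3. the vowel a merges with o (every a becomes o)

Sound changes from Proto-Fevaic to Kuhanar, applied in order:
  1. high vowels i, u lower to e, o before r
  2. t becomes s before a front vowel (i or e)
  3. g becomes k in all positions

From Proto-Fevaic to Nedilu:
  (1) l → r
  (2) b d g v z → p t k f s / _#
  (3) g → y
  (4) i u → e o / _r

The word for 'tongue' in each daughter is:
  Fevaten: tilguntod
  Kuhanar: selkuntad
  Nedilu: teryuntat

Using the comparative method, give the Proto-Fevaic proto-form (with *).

Position 2: Fevaten has i, Kuhanar has e, Nedilu has e. Taking the neighbouring segments as reconstructed: Fevaten i could go back to *e or *i; Kuhanar e can only go back to *e; Nedilu e could go back to *e or *i — the one source consistent with every daughter is *e.
Position 4: Fevaten has g, Kuhanar has k, Nedilu has y. Fevaten preserves g here (none of its changes turn any other segment into g), so the proto-segment is *g.
Verify the candidate proto-form against each daughter:
Fevaten: start from *telguntad.
  rule 1: no change — telguntad
  rule 2 (vowel merger): telguntad → tilguntad
  rule 3 (vowel merger): tilguntad → tilguntod
  ⇒ Fevaten tilguntod
Kuhanar: start from *telguntad.
  rule 1: no change — telguntad
  rule 2 (palatalisation): telguntad → selguntad
  rule 3 (unconditioned shift): selguntad → selkuntad
  ⇒ Kuhanar selkuntad
Nedilu: *telguntad > terguntad > terguntat > teryuntat  (by unconditioned shift, final devoicing, unconditioned shift)
*telguntad is the unique common source.

*telguntad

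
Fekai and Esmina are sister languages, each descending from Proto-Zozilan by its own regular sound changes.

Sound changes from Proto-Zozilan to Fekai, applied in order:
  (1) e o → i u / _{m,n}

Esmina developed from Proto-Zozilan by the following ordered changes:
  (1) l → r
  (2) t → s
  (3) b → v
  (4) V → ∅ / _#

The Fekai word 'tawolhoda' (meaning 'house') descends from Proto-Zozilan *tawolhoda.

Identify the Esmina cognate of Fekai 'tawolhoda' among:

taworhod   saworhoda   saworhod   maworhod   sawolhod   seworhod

Esmina: *tawolhoda > taworhoda > saworhoda > saworhod  (by unconditioned shift, unconditioned shift, apocope)
Among the options, 'saworhod' alone shows every Esmina change applied in order.

saworhod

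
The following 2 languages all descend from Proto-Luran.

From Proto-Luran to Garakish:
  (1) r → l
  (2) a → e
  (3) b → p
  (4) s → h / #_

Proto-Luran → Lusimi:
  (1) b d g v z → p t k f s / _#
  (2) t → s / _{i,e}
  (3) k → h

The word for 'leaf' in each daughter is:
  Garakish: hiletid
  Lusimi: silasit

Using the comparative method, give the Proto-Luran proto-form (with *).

*silatid

Position 7: Garakish has d, Lusimi has t. Garakish preserves d here (none of its changes turn any other segment into d), so the proto-segment is *d.
Position 4: Garakish has e, Lusimi has a. Lusimi preserves a here (none of its changes turn any other segment into a), so the proto-segment is *a.
This points to *silatid. Verify forward in each daughter:
Garakish: start from *silatid.
  rule 1: no change — silatid
  rule 2 (vowel merger): silatid → siletid
  rule 3: no change — siletid
  rule 4 (debuccalisation): siletid → hiletid
  ⇒ Garakish hiletid
Lusimi: *silatid > silatit > silasit  (by final devoicing, palatalisation)
Only *silatid yields all of Garakish hiletid, Lusimi silasit.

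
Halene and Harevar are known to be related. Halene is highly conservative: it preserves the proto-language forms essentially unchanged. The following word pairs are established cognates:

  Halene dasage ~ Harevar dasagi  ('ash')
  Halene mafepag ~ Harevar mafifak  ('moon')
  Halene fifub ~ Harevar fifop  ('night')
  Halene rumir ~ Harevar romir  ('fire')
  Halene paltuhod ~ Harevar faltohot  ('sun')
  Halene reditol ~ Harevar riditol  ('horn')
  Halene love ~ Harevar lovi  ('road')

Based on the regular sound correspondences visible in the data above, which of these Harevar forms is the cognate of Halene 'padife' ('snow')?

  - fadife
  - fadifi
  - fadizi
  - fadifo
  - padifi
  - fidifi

paltuhod ~ faltohot — Halene p corresponds to Harevar f word-initially before a back vowel.
dasage ~ dasagi, love ~ lovi — Halene e corresponds to Harevar i word-finally.
Applying these to Halene 'padife':
  padife → fadife   (p→f word-initially before a back vowel)
  fadife → fadifi   (e→i word-finally)
So the Harevar cognate is 'fadifi'.

fadifi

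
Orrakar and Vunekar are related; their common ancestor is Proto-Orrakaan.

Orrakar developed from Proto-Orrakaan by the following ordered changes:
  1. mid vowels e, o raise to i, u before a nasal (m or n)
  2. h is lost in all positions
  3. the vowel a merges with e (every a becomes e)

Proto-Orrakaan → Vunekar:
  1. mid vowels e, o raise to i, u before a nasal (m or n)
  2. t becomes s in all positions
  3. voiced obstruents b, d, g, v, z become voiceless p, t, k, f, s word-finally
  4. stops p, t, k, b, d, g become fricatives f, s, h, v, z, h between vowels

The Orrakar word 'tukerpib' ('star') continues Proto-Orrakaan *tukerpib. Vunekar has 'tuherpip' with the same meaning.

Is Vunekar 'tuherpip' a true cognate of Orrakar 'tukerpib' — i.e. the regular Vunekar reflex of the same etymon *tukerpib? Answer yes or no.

Derive the expected Vunekar reflex of *tukerpib:
Vunekar: start from *tukerpib.
  rule 1: no change — tukerpib
  rule 2 (unconditioned shift): tukerpib → sukerpib
  rule 3 (final devoicing): sukerpib → sukerpip
  rule 4 (intervocalic lenition): sukerpip → suherpip
  ⇒ Vunekar suherpip
The regular Vunekar reflex would be 'suherpip', but the attested form is 'tuherpip'. The correspondence is irregular, so they are not cognates (the Vunekar form has a different source).

no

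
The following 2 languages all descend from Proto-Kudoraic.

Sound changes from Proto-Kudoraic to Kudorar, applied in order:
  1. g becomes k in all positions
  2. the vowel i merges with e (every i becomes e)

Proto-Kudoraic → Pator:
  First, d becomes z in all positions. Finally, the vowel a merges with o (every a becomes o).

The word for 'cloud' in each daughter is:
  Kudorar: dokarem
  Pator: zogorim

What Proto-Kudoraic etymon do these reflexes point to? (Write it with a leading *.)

Position 6: Kudorar has e, Pator has i. Pator preserves i here (none of its changes turn any other segment into i), so the proto-segment is *i.
Position 4: Kudorar has a, Pator has o. Kudorar preserves a here (none of its changes turn any other segment into a), so the proto-segment is *a.
Continuing position by position gives *dogarim; check it forward:
Kudorar: start from *dogarim.
  rule 1 (unconditioned shift): dogarim → dokarim
  rule 2 (vowel merger): dokarim → dokarem
  ⇒ Kudorar dokarem
Pator: *dogarim
  dogarim → zogarim   [unconditioned shift]
  zogarim → zogorim   [vowel merger]
  giving Pator zogorim.
*dogarim is the unique common source.

*dogarim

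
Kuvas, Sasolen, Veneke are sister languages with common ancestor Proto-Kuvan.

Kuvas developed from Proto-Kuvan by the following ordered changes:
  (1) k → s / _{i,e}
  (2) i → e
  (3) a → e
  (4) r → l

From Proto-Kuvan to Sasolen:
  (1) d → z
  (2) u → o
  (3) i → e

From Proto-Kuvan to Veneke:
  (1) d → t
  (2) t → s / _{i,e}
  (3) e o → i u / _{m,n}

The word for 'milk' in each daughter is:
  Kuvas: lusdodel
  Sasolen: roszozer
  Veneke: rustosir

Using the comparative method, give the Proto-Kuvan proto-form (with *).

Position 2: Kuvas has u, Sasolen has o, Veneke has u. Kuvas preserves u here (none of its changes turn any other segment into u), so the proto-segment is *u.
Position 1: Kuvas has l, Sasolen has r, Veneke has r. Sasolen preserves r here (none of its changes turn any other segment into r), so the proto-segment is *r.
This points to *rusdodir. Verify forward in each daughter:
Kuvas: *rusdodir
  rusdodir (rule 1 does not apply)
  rusdodir → rusdoder   [vowel merger]
  rusdoder (rule 3 does not apply)
  rusdoder → lusdodel   [unconditioned shift]
  giving Kuvas lusdodel.
Sasolen: start from *rusdodir.
  rule 1 (unconditioned shift): rusdodir → ruszozir
  rule 2 (vowel merger): ruszozir → roszozir
  rule 3 (vowel merger): roszozir → roszozer
  ⇒ Sasolen roszozer
Veneke: *rusdodir
  rusdodir → rustotir   [unconditioned shift]
  rustotir → rustosir   [palatalisation]
  rustosir (rule 3 does not apply)
  giving Veneke rustosir.
*rusdodir is the unique common source.

*rusdodir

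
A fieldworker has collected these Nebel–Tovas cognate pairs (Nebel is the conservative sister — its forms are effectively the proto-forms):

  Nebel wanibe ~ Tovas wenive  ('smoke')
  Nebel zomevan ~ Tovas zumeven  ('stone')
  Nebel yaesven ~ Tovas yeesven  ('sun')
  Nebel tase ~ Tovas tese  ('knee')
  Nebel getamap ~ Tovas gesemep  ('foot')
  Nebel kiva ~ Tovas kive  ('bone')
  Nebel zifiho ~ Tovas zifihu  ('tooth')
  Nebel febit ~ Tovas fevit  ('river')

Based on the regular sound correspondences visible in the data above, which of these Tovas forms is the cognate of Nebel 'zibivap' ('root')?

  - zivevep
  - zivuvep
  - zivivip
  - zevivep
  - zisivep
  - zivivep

febit ~ fevit — Nebel b corresponds to Tovas v between vowels (before a front vowel).
getamap ~ gesemep — Nebel a corresponds to Tovas e after a consonant, before a labial obstruent.
Applying these to Nebel 'zibivap':
  zibivap → zivivap   (b→v between vowels (before a front vowel))
  zivivap → zivivep   (a→e after a consonant, before a labial obstruent)
So the Tovas cognate is 'zivivep'.

zivivep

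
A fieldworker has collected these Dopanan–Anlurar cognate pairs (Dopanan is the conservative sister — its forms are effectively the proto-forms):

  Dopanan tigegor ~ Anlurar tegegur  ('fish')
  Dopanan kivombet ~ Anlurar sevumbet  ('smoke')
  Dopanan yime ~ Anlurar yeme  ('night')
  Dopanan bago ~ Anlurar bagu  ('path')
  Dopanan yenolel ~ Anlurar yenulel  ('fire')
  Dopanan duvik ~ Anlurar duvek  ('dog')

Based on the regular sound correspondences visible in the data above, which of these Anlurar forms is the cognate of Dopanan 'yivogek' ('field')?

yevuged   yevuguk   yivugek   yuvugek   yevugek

kivombet ~ sevumbet — Dopanan i corresponds to Anlurar e after a consonant, before a labial obstruent.
yenolel ~ yenulel — Dopanan o corresponds to Anlurar u after a consonant, before a consonant other than r, m, n, p, b, f, v.
Applying these to Dopanan 'yivogek':
  yivogek → yevogek   (i→e after a consonant, before a labial obstruent)
  yevogek → yevugek   (o→u after a consonant, before a consonant other than r, m, n, p, b, f, v)
So the Anlurar cognate is 'yevugek'.

yevugek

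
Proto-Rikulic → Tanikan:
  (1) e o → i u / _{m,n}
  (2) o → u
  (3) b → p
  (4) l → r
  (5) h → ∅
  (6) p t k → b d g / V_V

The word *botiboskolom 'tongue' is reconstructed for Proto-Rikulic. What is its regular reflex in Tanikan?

pudibuskurum

Tanikan: *botiboskolom > botiboskolum > butibuskulum > putipuskulum > putipuskurum > pudibuskurum  (by pre-nasal raising, vowel merger, unconditioned shift, unconditioned shift, intervocalic voicing)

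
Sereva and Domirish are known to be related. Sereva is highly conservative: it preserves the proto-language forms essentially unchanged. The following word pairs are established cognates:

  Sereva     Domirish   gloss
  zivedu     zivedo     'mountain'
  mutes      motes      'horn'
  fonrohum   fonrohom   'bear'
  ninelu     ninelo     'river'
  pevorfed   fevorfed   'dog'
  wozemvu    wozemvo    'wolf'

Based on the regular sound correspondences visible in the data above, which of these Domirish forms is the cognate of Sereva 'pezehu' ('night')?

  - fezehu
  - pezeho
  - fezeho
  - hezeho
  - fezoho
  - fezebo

fezeho

pevorfed ~ fevorfed — Sereva p corresponds to Domirish f word-initially before a front vowel.
zivedu ~ zivedo, ninelu ~ ninelo — Sereva u corresponds to Domirish o word-finally.
Applying these to Sereva 'pezehu':
  pezehu → fezehu   (p→f word-initially before a front vowel)
  fezehu → fezeho   (u→o word-finally)
So the Domirish cognate is 'fezeho'.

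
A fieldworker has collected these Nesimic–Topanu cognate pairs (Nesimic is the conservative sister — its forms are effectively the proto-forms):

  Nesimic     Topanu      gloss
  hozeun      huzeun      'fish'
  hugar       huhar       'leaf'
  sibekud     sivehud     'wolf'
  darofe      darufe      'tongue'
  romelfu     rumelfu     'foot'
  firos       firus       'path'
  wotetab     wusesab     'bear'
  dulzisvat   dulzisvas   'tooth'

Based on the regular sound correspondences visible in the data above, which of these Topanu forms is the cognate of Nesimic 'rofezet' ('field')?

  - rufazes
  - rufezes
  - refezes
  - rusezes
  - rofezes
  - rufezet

darofe ~ darufe — Nesimic o corresponds to Topanu u after a consonant, before a labial obstruent.
dulzisvat ~ dulzisvas — Nesimic t corresponds to Topanu s word-finally.
Applying these to Nesimic 'rofezet':
  rofezet → rufezet   (o→u after a consonant, before a labial obstruent)
  rufezet → rufezes   (t→s word-finally)
So the Topanu cognate is 'rufezes'.

rufezes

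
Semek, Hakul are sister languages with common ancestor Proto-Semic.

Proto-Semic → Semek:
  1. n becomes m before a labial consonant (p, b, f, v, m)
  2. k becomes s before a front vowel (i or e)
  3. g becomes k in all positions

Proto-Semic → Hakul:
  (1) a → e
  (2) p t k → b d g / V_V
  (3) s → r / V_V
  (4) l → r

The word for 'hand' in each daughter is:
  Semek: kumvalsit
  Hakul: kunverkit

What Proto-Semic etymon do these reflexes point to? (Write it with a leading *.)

*kunvalkit

Position 7: Semek has s, Hakul has k. Hakul preserves k here (none of its changes turn any other segment into k), so the proto-segment is *k.
Position 3: Semek has m, Hakul has n. Hakul preserves n here (none of its changes turn any other segment into n), so the proto-segment is *n.
Position 5: Semek has a, Hakul has e. Semek preserves a here (none of its changes turn any other segment into a), so the proto-segment is *a.
This points to *kunvalkit. Verify forward in each daughter:
Semek: *kunvalkit
  kunvalkit → kumvalkit   [nasal place assimilation]
  kumvalkit → kumvalsit   [palatalisation]
  kumvalsit (rule 3 does not apply)
  giving Semek kumvalsit.
Hakul: *kunvalkit
  kunvalkit → kunvelkit   [vowel merger]
  kunvelkit (rule 2 does not apply)
  kunvelkit (rule 3 does not apply)
  kunvelkit → kunverkit   [unconditioned shift]
  giving Hakul kunverkit.
Only *kunvalkit yields all of Semek kumvalsit, Hakul kunverkit.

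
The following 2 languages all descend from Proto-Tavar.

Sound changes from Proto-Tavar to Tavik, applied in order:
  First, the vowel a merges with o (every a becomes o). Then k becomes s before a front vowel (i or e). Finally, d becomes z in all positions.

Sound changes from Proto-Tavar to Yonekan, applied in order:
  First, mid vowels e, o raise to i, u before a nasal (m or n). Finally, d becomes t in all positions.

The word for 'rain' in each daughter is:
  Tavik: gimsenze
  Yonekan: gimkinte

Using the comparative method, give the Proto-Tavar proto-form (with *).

Position 4: Tavik has s, Yonekan has k. Yonekan preserves k here (none of its changes turn any other segment into k), so the proto-segment is *k.
Position 5: Tavik has e, Yonekan has i. Tavik preserves e here (none of its changes turn any other segment into e), so the proto-segment is *e.
This points to *gimkende. Verify forward in each daughter:
Tavik: start from *gimkende.
  rule 1: no change — gimkende
  rule 2 (palatalisation): gimkende → gimsende
  rule 3 (unconditioned shift): gimsende → gimsenze
  ⇒ Tavik gimsenze
Yonekan: *gimkende > gimkinde > gimkinte  (by pre-nasal raising, unconditioned shift)
*gimkende is the unique common source.

*gimkende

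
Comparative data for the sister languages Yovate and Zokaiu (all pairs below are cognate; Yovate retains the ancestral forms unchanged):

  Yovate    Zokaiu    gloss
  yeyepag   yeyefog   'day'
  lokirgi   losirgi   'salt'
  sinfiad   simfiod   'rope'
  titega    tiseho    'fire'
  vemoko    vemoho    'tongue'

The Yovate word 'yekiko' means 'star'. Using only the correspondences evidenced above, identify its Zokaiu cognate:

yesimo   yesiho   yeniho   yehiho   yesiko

yesiho

lokirgi ~ losirgi — Yovate k corresponds to Zokaiu s between vowels (before a front vowel).
vemoko ~ vemoho — Yovate k corresponds to Zokaiu h between vowels (before a back vowel).
Applying these to Yovate 'yekiko':
  yekiko → yesiko   (k→s between vowels (before a front vowel))
  yesiko → yesiho   (k→h between vowels (before a back vowel))
So the Zokaiu cognate is 'yesiho'.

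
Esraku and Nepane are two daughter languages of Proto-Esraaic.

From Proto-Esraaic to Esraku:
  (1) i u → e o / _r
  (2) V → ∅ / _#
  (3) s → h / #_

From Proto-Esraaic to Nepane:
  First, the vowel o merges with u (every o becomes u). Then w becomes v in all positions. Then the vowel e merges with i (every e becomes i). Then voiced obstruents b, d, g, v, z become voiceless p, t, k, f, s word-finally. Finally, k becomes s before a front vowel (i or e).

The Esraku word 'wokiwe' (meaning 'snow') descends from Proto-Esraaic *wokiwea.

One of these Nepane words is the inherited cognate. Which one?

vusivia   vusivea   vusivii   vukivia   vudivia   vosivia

vusivia

Nepane: *wokiwea > wukiwea > vukivea > vukivia > vusivia  (by vowel merger, unconditioned shift, vowel merger, palatalisation)
Only 'vusivia' matches the regular Nepane development of *wokiwea.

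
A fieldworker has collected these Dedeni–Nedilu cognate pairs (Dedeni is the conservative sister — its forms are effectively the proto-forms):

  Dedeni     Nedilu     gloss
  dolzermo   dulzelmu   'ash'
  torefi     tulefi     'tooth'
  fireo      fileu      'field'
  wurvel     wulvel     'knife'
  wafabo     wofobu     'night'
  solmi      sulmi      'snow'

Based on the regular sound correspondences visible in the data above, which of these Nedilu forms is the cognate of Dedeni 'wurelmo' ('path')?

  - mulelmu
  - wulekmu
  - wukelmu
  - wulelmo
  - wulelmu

wulelmu

torefi ~ tulefi, fireo ~ fileu — Dedeni r corresponds to Nedilu l between vowels (before a front vowel).
dolzermo ~ dulzelmu, wafabo ~ wofobu — Dedeni o corresponds to Nedilu u word-finally.
Applying these to Dedeni 'wurelmo':
  wurelmo → wulelmo   (r→l between vowels (before a front vowel))
  wulelmo → wulelmu   (o→u word-finally)
So the Nedilu cognate is 'wulelmu'.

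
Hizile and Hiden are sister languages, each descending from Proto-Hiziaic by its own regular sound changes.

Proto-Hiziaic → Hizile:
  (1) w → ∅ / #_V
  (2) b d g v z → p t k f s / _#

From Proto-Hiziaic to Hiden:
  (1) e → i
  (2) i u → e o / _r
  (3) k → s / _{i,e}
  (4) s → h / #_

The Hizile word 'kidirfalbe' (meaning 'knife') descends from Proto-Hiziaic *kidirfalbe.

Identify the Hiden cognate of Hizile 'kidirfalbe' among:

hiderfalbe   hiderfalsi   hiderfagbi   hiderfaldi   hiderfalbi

Hiden: *kidirfalbe
  kidirfalbe → kidirfalbi   [vowel merger]
  kidirfalbi → kiderfalbi   [pre-rhotic lowering]
  kiderfalbi → siderfalbi   [palatalisation]
  siderfalbi → hiderfalbi   [debuccalisation]
  giving Hiden hiderfalbi.

hiderfalbi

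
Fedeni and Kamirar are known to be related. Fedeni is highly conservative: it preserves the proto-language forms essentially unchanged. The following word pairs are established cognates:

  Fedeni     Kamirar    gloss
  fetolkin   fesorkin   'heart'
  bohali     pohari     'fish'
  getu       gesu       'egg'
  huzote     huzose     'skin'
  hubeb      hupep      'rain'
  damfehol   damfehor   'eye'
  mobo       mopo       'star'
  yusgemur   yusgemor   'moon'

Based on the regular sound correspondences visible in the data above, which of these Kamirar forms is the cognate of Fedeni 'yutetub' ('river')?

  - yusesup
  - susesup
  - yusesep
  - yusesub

yusesup

huzote ~ huzose — Fedeni t corresponds to Kamirar s between vowels (before a front vowel).
getu ~ gesu — Fedeni t corresponds to Kamirar s between vowels (before a back vowel).
hubeb ~ hupep — Fedeni b corresponds to Kamirar p word-finally.
Applying these to Fedeni 'yutetub':
  yutetub → yusetub   (t→s between vowels (before a front vowel))
  yusetub → yusesub   (t→s between vowels (before a back vowel))
  yusesub → yusesup   (b→p word-finally)
So the Kamirar cognate is 'yusesup'.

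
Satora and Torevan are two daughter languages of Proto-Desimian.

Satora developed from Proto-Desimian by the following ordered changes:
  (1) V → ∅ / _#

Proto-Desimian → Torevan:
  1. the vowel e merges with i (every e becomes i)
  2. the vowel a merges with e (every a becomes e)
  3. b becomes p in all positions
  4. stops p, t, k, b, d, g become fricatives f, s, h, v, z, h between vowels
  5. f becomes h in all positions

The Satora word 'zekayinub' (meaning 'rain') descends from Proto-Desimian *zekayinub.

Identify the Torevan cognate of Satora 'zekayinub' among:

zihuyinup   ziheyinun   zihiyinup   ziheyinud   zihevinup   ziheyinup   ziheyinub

Torevan: *zekayinub > zikayinub > zikeyinub > zikeyinup > ziheyinup  (by vowel merger, vowel merger, unconditioned shift, intervocalic lenition)

ziheyinup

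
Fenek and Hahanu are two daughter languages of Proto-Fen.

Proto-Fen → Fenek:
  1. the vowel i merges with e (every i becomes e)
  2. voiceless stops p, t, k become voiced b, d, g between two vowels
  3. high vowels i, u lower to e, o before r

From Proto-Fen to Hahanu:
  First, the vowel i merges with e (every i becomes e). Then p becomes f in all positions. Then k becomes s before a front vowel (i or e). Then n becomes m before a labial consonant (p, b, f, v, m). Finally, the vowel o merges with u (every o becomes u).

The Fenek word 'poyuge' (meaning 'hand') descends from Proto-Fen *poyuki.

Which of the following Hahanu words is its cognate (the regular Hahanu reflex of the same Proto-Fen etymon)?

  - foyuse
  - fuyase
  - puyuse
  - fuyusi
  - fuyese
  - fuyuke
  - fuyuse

Hahanu: start from *poyuki.
  rule 1 (vowel merger): poyuki → poyuke
  rule 2 (unconditioned shift): poyuke → foyuke
  rule 3 (palatalisation): foyuke → foyuse
  rule 4: no change — foyuse
  rule 5 (vowel merger): foyuse → fuyuse
  ⇒ Hahanu fuyuse
The other candidates each miss or misapply at least one Hahanu change.

fuyuse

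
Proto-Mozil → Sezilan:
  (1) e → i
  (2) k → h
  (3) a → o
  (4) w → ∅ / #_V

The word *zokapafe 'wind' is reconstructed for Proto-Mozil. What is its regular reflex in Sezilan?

Sezilan: start from *zokapafe.
  rule 1 (vowel merger): zokapafe → zokapafi
  rule 2 (unconditioned shift): zokapafi → zohapafi
  rule 3 (vowel merger): zohapafi → zohopofi
  rule 4: no change — zohopofi
  ⇒ Sezilan zohopofi

zohopofi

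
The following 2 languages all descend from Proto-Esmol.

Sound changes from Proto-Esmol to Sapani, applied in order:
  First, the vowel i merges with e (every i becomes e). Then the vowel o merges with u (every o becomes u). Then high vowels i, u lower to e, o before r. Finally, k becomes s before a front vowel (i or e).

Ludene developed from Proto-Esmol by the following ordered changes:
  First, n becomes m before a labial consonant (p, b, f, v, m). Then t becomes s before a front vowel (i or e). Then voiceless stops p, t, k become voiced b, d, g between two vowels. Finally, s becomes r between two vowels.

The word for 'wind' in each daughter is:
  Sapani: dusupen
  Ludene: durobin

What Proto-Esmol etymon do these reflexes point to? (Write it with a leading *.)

Position 6: Sapani has e, Ludene has i. Ludene preserves i here (none of its changes turn any other segment into i), so the proto-segment is *i.
Position 3: Sapani has s, Ludene has r. Taking the neighbouring segments as reconstructed: Sapani s can only go back to *s; Ludene r could go back to *s or *r — the one source consistent with every daughter is *s.
Position 4: Sapani has u, Ludene has o. Ludene preserves o here (none of its changes turn any other segment into o), so the proto-segment is *o.
Verify the candidate proto-form against each daughter:
Sapani: start from *dusopin.
  rule 1 (vowel merger): dusopin → dusopen
  rule 2 (vowel merger): dusopen → dusupen
  rule 3: no change — dusupen
  rule 4: no change — dusupen
  ⇒ Sapani dusupen
Ludene: *dusopin
  dusopin (rule 1 does not apply)
  dusopin (rule 2 does not apply)
  dusopin → dusobin   [intervocalic voicing]
  dusobin → durobin   [rhotacism]
  giving Ludene durobin.
Only *dusopin yields all of Sapani dusupen, Ludene durobin.

*dusopin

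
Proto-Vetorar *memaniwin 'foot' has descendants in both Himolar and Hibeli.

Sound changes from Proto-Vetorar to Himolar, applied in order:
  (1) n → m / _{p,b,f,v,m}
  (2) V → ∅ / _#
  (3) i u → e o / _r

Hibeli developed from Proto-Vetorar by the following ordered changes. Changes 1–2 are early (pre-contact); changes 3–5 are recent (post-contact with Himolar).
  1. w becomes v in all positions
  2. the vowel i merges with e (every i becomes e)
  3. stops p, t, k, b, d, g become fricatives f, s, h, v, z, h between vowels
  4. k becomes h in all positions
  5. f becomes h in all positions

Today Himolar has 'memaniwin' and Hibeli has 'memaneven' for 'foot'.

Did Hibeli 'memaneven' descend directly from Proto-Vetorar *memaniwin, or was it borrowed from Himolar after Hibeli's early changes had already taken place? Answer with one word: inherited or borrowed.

If inherited, *memaniwin would pass through all of Hibeli's changes:
Hibeli: *memaniwin
  memaniwin → memanivin   [unconditioned shift]
  memanivin → memaneven   [vowel merger]
  memaneven (rule 3 does not apply)
  memaneven (rule 4 does not apply)
  memaneven (rule 5 does not apply)
  giving Hibeli memaneven.
If borrowed from Himolar 'memaniwin' after the early changes, it would undergo only the recent ones:
  rule 3 (intervocalic lenition): no change (memaniwin)
  rule 4 (unconditioned shift): no change (memaniwin)
  rule 5 (unconditioned shift): no change (memaniwin)
  ⇒ as a loan: memaniwin
Hibeli 'memaneven' matches the inherited outcome exactly, so it is an inherited cognate, not a loan.

inherited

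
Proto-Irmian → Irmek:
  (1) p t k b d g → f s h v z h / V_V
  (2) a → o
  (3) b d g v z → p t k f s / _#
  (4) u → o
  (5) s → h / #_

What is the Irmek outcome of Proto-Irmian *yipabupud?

Irmek: *yipabupud > yifavufud > yifovufud > yifovufut > yifovofot  (by intervocalic lenition, vowel merger, final devoicing, vowel merger)

yifovofot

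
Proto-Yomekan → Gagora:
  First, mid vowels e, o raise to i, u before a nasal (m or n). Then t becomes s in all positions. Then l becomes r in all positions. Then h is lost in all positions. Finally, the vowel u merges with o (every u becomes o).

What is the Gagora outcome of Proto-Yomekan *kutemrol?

Gagora: *kutemrol > kutimrol > kusimrol > kusimror > kosimror  (by pre-nasal raising, unconditioned shift, unconditioned shift, vowel merger)

kosimror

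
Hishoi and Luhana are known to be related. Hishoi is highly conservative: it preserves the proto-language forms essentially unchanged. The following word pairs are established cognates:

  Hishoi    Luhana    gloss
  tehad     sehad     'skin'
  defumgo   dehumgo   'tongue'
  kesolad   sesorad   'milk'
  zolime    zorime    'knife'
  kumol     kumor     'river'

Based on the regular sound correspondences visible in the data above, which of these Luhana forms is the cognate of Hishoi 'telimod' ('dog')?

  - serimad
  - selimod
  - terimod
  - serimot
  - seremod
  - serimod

serimod

tehad ~ sehad — Hishoi t corresponds to Luhana s word-initially before a front vowel.
zolime ~ zorime — Hishoi l corresponds to Luhana r between vowels (before a front vowel).
Applying these to Hishoi 'telimod':
  telimod → selimod   (t→s word-initially before a front vowel)
  selimod → serimod   (l→r between vowels (before a front vowel))
So the Luhana cognate is 'serimod'.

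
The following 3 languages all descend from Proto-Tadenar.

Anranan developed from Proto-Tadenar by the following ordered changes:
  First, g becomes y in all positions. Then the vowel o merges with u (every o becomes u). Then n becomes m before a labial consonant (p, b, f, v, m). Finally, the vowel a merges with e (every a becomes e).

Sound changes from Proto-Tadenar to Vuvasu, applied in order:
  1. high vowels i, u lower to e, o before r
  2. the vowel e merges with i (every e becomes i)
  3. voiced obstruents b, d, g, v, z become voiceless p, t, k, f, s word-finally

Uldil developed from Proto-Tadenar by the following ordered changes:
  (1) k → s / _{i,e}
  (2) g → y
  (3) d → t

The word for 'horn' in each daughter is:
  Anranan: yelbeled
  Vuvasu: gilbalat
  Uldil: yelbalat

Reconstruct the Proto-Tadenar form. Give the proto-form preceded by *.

Position 5: Anranan has e, Vuvasu has a, Uldil has a. Vuvasu preserves a here (none of its changes turn any other segment into a), so the proto-segment is *a.
Position 7: Anranan has e, Vuvasu has a, Uldil has a. Vuvasu preserves a here (none of its changes turn any other segment into a), so the proto-segment is *a.
Position 8: Anranan has d, Vuvasu has t, Uldil has t. Anranan preserves d here (none of its changes turn any other segment into d), so the proto-segment is *d.
Continuing position by position gives *gelbalad; check it forward:
Anranan: *gelbalad > yelbalad > yelbeled  (by unconditioned shift, vowel merger)
Vuvasu: *gelbalad > gilbalad > gilbalat  (by vowel merger, final devoicing)
Uldil: *gelbalad > yelbalad > yelbalat  (by unconditioned shift, unconditioned shift)
No other proto-form is consistent with every reflex, so the reconstruction is *gelbalad.

*gelbalad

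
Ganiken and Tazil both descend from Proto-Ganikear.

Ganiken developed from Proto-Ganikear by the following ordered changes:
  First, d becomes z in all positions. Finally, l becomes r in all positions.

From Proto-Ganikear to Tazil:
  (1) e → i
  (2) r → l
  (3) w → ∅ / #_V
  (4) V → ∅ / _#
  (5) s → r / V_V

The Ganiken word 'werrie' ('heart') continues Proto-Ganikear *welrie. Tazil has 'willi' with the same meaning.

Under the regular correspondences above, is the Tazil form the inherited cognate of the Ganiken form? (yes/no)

no

Derive the expected Tazil reflex of *welrie:
Tazil: start from *welrie.
  rule 1 (vowel merger): welrie → wilrii
  rule 2 (unconditioned shift): wilrii → willii
  rule 3 (glide loss): willii → illii
  rule 4 (apocope): illii → illi
  rule 5: no change — illi
  ⇒ Tazil illi
The regular Tazil reflex would be 'illi', but the attested form is 'willi'. The correspondence is irregular, so they are not cognates (the Tazil form has a different source).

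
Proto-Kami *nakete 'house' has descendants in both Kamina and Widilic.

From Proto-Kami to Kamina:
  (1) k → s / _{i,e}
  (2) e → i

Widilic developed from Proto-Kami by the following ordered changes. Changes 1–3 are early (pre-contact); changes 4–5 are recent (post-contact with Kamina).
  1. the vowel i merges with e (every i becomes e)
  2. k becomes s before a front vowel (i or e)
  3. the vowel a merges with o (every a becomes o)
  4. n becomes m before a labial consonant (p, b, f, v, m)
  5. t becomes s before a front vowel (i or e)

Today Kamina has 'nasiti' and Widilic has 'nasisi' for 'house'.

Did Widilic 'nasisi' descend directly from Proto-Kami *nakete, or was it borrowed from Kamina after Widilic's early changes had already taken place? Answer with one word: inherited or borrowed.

borrowed

If inherited, *nakete would pass through all of Widilic's changes:
Widilic: *nakete
  nakete (rule 1 does not apply)
  nakete → nasete   [palatalisation]
  nasete → nosete   [vowel merger]
  nosete (rule 4 does not apply)
  nosete → nosese   [palatalisation]
  giving Widilic nosese.
If borrowed from Kamina 'nasiti' after the early changes, it would undergo only the recent ones:
  rule 4 (nasal place assimilation): no change (nasiti)
  rule 5 (palatalisation): nasiti → nasisi
  ⇒ as a loan: nasisi
Widilic 'nasisi' matches the loan outcome 'nasisi', not the inherited 'nosese' — it skipped the early Widilic changes, so it was borrowed from Kamina.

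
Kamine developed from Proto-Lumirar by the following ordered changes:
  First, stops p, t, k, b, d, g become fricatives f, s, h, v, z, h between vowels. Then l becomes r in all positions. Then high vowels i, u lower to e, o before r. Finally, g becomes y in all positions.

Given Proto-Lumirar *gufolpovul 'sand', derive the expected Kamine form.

Kamine: start from *gufolpovul.
  rule 1: no change — gufolpovul
  rule 2 (unconditioned shift): gufolpovul → guforpovur
  rule 3 (pre-rhotic lowering): guforpovur → guforpovor
  rule 4 (unconditioned shift): guforpovor → yuforpovor
  ⇒ Kamine yuforpovor

yuforpovor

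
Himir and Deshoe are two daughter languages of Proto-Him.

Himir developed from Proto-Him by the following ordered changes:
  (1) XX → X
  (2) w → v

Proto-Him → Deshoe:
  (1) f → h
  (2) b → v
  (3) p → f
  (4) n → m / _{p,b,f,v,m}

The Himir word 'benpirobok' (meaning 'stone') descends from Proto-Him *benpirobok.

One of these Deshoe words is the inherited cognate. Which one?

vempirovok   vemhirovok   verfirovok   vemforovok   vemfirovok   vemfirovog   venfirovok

vemfirovok

Deshoe: *benpirobok > venpirovok > venfirovok > vemfirovok  (by unconditioned shift, unconditioned shift, nasal place assimilation)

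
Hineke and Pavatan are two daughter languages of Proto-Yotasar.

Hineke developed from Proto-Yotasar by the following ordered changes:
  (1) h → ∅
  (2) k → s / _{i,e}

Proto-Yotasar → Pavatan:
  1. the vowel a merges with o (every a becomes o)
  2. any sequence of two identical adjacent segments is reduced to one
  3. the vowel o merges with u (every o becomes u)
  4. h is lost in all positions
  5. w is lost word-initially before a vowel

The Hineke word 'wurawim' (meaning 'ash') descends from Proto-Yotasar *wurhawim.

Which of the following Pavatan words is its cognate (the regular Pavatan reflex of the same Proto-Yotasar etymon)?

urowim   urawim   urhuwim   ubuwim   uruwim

Pavatan: *wurhawim > wurhowim > wurhuwim > wuruwim > uruwim  (by vowel merger, vowel merger, h-loss, glide loss)

uruwim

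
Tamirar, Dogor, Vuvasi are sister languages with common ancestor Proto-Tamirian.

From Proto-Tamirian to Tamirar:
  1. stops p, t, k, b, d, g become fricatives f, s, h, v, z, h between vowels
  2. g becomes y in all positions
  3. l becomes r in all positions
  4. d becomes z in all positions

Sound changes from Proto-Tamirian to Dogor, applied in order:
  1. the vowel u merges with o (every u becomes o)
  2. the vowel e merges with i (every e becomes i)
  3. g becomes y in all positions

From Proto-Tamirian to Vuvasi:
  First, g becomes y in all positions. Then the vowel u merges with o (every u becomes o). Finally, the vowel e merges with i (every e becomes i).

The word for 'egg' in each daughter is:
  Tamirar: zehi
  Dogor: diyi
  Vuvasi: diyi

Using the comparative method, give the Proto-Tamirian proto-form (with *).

*degi

Position 2: Tamirar has e, Dogor has i, Vuvasi has i. Tamirar preserves e here (none of its changes turn any other segment into e), so the proto-segment is *e.
Position 1: Tamirar has z, Dogor has d, Vuvasi has d. Dogor preserves d here (none of its changes turn any other segment into d), so the proto-segment is *d.
Position 3: Tamirar has h, Dogor has y, Vuvasi has y. Taking the neighbouring segments as reconstructed: Tamirar h could go back to *k or *g or *h; Dogor y could go back to *g or *y; Vuvasi y could go back to *g or *y — the one source consistent with every daughter is *g.
The remaining positions agree across the daughters. Check the candidate against every language:
Tamirar: start from *degi.
  rule 1 (intervocalic lenition): degi → dehi
  rule 2: no change — dehi
  rule 3: no change — dehi
  rule 4 (unconditioned shift): dehi → zehi
  ⇒ Tamirar zehi
Dogor: start from *degi.
  rule 1: no change — degi
  rule 2 (vowel merger): degi → digi
  rule 3 (unconditioned shift): digi → diyi
  ⇒ Dogor diyi
Vuvasi: *degi
  degi → deyi   [unconditioned shift]
  deyi (rule 2 does not apply)
  deyi → diyi   [vowel merger]
  giving Vuvasi diyi.
Only *degi yields all of Tamirar zehi, Dogor diyi, Vuvasi diyi.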